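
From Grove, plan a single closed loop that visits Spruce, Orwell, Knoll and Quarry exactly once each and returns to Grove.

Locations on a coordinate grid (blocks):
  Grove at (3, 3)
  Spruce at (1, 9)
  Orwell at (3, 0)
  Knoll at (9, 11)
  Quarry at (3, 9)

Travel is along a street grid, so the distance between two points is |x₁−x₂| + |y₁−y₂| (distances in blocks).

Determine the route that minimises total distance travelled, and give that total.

Minimum total distance: 38 blocks.

There are 12 distinct closed tours to check (reversals are equivalent).
Grove→Spruce→Orwell→Knoll→Quarry→Grove: 8+11+17+8+6 = 50
Grove→Spruce→Orwell→Quarry→Knoll→Grove: 8+11+9+8+14 = 50
Grove→Spruce→Knoll→Orwell→Quarry→Grove: 8+10+17+9+6 = 50
Grove→Spruce→Knoll→Quarry→Orwell→Grove: 8+10+8+9+3 = 38
Grove→Spruce→Quarry→Orwell→Knoll→Grove: 8+2+9+17+14 = 50
Grove→Spruce→Quarry→Knoll→Orwell→Grove: 8+2+8+17+3 = 38
Grove→Orwell→Spruce→Knoll→Quarry→Grove: 3+11+10+8+6 = 38
Grove→Orwell→Spruce→Quarry→Knoll→Grove: 3+11+2+8+14 = 38
Grove→Orwell→Knoll→Spruce→Quarry→Grove: 3+17+10+2+6 = 38
Grove→Orwell→Quarry→Spruce→Knoll→Grove: 3+9+2+10+14 = 38
Grove→Knoll→Spruce→Orwell→Quarry→Grove: 14+10+11+9+6 = 50
Grove→Knoll→Orwell→Spruce→Quarry→Grove: 14+17+11+2+6 = 50
The minimum is 38.
One optimal route: Grove → Spruce → Knoll → Quarry → Orwell → Grove (or its reverse).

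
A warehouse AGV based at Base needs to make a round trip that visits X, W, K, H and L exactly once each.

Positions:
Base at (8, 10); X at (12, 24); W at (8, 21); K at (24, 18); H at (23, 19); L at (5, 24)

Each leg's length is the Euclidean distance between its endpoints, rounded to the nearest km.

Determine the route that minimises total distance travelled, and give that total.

With 5 stops there are 5!/2 = 60 distinct round trips (a route and its reverse cost the same).
Base-X-W-K-H-L-Base: 15+5+16+1+19+14 = 70
Base-X-W-K-L-H-Base: 15+5+16+20+19+17 = 92
Base-X-W-H-K-L-Base: 15+5+15+1+20+14 = 70
Base-X-W-H-L-K-Base: 15+5+15+19+20+18 = 92
Base-X-W-L-K-H-Base: 15+5+4+20+1+17 = 62
Base-X-W-L-H-K-Base: 15+5+4+19+1+18 = 62
Base-X-K-W-H-L-Base: 15+13+16+15+19+14 = 92
Base-X-K-W-L-H-Base: 15+13+16+4+19+17 = 84
Base-X-K-H-W-L-Base: 15+13+1+15+4+14 = 62
Base-X-K-H-L-W-Base: 15+13+1+19+4+11 = 63
Base-X-K-L-W-H-Base: 15+13+20+4+15+17 = 84
Base-X-K-L-H-W-Base: 15+13+20+19+15+11 = 93
Base-X-H-W-K-L-Base: 15+12+15+16+20+14 = 92
Base-X-H-W-L-K-Base: 15+12+15+4+20+18 = 84
… (46 more)
Base-W-L-X-K-H-Base: 11+4+7+13+1+17 = 53  ← best
The minimum is 53.
One optimal route: Base → W → L → X → K → H → Base (or its reverse).

53 km — the shortest possible round trip.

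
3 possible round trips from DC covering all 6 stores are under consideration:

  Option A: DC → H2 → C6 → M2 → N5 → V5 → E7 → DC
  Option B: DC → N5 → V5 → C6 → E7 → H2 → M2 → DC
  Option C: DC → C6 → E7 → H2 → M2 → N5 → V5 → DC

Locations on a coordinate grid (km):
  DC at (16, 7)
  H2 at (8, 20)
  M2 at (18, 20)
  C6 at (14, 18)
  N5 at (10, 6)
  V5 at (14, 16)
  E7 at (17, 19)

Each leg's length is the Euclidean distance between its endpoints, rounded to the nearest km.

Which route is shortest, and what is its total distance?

54 km — Option B is the shortest.

Option A: 15 + 6 + 4 + 16 + 11 + 4 + 12 = 68
Option B: 6 + 11 + 2 + 3 + 9 + 10 + 13 = 54
Option C: 11 + 3 + 9 + 10 + 16 + 11 + 9 = 69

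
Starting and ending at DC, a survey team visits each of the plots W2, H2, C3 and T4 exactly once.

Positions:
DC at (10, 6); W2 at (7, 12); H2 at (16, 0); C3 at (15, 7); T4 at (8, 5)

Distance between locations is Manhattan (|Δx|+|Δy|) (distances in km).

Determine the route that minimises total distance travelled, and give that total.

Minimum total distance: 44 km.

There are 12 distinct closed tours to check (reversals are equivalent).
DC - W2 - H2 - C3 - T4 - DC: 9+21+8+9+3 = 50
DC - W2 - H2 - T4 - C3 - DC: 9+21+13+9+6 = 58
DC - W2 - C3 - H2 - T4 - DC: 9+13+8+13+3 = 46
DC - W2 - C3 - T4 - H2 - DC: 9+13+9+13+12 = 56
DC - W2 - T4 - H2 - C3 - DC: 9+8+13+8+6 = 44
DC - W2 - T4 - C3 - H2 - DC: 9+8+9+8+12 = 46
DC - H2 - W2 - C3 - T4 - DC: 12+21+13+9+3 = 58
DC - H2 - W2 - T4 - C3 - DC: 12+21+8+9+6 = 56
DC - H2 - C3 - W2 - T4 - DC: 12+8+13+8+3 = 44
DC - H2 - T4 - W2 - C3 - DC: 12+13+8+13+6 = 52
DC - C3 - W2 - H2 - T4 - DC: 6+13+21+13+3 = 56
DC - C3 - H2 - W2 - T4 - DC: 6+8+21+8+3 = 46
The minimum is 44.
One optimal route: DC → W2 → T4 → H2 → C3 → DC (or its reverse).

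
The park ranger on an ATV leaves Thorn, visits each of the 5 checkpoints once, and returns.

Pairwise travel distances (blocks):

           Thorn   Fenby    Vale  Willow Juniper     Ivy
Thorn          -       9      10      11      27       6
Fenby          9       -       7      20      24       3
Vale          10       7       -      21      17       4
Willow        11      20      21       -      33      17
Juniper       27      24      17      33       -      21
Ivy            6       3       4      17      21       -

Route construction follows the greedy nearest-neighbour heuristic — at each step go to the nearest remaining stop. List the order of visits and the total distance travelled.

From Thorn: distances to unvisited — Ivy=6, Fenby=9, Vale=10, Willow=11, Juniper=27. Nearest is Ivy (6).
From Ivy: distances to unvisited — Fenby=3, Vale=4, Willow=17, Juniper=21. Nearest is Fenby (3).
From Fenby: distances to unvisited — Vale=7, Willow=20, Juniper=24. Nearest is Vale (7).
From Vale: distances to unvisited — Juniper=17, Willow=21. Nearest is Juniper (17).
From Juniper: distances to unvisited — Willow=33. Nearest is Willow (33).
Return Willow→Thorn: 11.
Total = 6 + 3 + 7 + 17 + 33 + 11 = 77.

Total distance 77 blocks via the nearest-neighbour route Thorn → Ivy → Fenby → Vale → Juniper → Willow → Thorn.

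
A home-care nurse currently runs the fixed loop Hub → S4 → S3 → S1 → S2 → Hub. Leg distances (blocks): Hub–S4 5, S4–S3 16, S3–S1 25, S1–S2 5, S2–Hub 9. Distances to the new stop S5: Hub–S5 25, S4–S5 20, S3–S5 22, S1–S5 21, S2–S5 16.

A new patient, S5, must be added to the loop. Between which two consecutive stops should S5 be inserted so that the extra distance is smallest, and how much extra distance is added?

Insertion cost between consecutive stops i–j is d(i,S5) + d(S5,j) − d(i,j):
  between Hub and S4: 25 + 20 − 5 = 40
  between S4 and S3: 20 + 22 − 16 = 26
  between S3 and S1: 22 + 21 − 25 = 18
  between S1 and S2: 21 + 16 − 5 = 32
  between S2 and Hub: 16 + 25 − 9 = 32
Cheapest insertion is between S3 and S1, adding 18.
New total = 60 + 18 = 78.

+18 blocks — insert S5 between S3 and S1.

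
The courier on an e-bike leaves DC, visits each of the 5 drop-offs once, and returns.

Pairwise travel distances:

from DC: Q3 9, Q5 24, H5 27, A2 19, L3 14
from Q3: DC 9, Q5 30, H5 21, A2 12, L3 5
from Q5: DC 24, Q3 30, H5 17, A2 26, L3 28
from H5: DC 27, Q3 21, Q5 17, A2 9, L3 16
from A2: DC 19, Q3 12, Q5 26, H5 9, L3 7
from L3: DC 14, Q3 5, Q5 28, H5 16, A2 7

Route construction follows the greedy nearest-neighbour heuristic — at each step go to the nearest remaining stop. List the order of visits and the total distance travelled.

Nearest-neighbour total = 71; route DC → Q3 → L3 → A2 → H5 → Q5 → DC.

At DC the remaining stops are Q3 9, L3 14, A2 19, Q5 24, H5 27; go to Q3.
At Q3 the remaining stops are L3 5, A2 12, H5 21, Q5 30; go to L3.
At L3 the remaining stops are A2 7, H5 16, Q5 28; go to A2.
At A2 the remaining stops are H5 9, Q5 26; go to H5.
At H5 the remaining stops are Q5 17; go to Q5.
Return Q5→DC: 24.
Total = 9 + 5 + 7 + 9 + 17 + 24 = 71.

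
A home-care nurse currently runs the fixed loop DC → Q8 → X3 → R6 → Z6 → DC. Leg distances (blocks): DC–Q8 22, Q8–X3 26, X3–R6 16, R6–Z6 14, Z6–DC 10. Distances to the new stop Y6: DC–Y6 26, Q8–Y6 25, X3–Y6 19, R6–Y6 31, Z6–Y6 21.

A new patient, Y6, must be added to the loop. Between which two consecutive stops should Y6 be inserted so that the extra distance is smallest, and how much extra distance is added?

Minimum extra distance: 18 blocks, inserting Y6 between Q8 and X3.

Insertion cost between consecutive stops i–j is d(i,Y6) + d(Y6,j) − d(i,j):
  between DC and Q8: 26 + 25 − 22 = 29
  between Q8 and X3: 25 + 19 − 26 = 18
  between X3 and R6: 19 + 31 − 16 = 34
  between R6 and Z6: 31 + 21 − 14 = 38
  between Z6 and DC: 21 + 26 − 10 = 37
Cheapest insertion is between Q8 and X3, adding 18.
New total = 88 + 18 = 106.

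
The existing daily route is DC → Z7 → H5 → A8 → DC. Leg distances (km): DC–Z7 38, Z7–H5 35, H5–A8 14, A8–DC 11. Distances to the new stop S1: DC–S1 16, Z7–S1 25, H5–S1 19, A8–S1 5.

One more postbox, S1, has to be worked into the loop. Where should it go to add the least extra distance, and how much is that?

+3 km — insert S1 between DC and Z7.

Insertion cost between consecutive stops i–j is d(i,S1) + d(S1,j) − d(i,j):
  between DC and Z7: 16 + 25 − 38 = 3
  between Z7 and H5: 25 + 19 − 35 = 9
  between H5 and A8: 19 + 5 − 14 = 10
  between A8 and DC: 5 + 16 − 11 = 10
Cheapest insertion is between DC and Z7, adding 3.
New total = 98 + 3 = 101.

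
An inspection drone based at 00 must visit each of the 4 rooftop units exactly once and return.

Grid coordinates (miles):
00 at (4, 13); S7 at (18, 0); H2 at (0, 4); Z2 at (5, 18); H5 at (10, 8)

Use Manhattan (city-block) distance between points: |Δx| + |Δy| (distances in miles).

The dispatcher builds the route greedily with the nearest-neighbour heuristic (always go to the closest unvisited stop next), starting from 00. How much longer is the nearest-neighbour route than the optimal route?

Excess over optimum: 12 miles.

From 00: Z2=6, H5=11, H2=13, S7=27 → choose Z2 (6).
From Z2: H5=15, H2=19, S7=31 → choose H5 (15).
From H5: H2=14, S7=16 → choose H2 (14).
From H2: S7=22 → choose S7 (22).
NN route 00 → Z2 → H5 → H2 → S7 → 00 costs 84.
Optimal: 00 → H2 → S7 → H5 → Z2 → 00 costs 72 (by enumerating all 12 distinct tours).
Excess = 84 − 72 = 12.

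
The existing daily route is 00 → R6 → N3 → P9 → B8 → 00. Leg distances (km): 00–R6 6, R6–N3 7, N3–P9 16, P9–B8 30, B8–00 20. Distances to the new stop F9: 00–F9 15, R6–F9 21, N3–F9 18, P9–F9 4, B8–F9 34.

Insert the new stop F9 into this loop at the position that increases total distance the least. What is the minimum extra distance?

Insertion cost between consecutive stops i–j is d(i,F9) + d(F9,j) − d(i,j):
  between 00 and R6: 15 + 21 − 6 = 30
  between R6 and N3: 21 + 18 − 7 = 32
  between N3 and P9: 18 + 4 − 16 = 6
  between P9 and B8: 4 + 34 − 30 = 8
  between B8 and 00: 34 + 15 − 20 = 29
Cheapest insertion is between N3 and P9, adding 6.
New total = 79 + 6 = 85.

Minimum extra distance: 6 km, inserting F9 between N3 and P9.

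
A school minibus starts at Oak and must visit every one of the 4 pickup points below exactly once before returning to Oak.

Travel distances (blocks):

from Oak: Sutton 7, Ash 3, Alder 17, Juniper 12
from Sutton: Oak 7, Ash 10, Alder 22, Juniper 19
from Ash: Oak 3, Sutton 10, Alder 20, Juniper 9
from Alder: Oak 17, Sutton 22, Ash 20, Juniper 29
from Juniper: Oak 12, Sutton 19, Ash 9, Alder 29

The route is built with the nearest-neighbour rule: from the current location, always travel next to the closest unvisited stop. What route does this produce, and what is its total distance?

Oak → [Ash:3 / Sutton:7 / Juniper:12 / Alder:17] → Ash (3)
Ash → [Juniper:9 / Sutton:10 / Alder:20] → Juniper (9)
Juniper → [Sutton:19 / Alder:29] → Sutton (19)
Sutton → [Alder:22] → Alder (22)
Return Alder→Oak: 17.
Total = 3 + 9 + 19 + 22 + 17 = 70.

Nearest-neighbour total = 70 blocks; route Oak → Ash → Juniper → Sutton → Alder → Oak.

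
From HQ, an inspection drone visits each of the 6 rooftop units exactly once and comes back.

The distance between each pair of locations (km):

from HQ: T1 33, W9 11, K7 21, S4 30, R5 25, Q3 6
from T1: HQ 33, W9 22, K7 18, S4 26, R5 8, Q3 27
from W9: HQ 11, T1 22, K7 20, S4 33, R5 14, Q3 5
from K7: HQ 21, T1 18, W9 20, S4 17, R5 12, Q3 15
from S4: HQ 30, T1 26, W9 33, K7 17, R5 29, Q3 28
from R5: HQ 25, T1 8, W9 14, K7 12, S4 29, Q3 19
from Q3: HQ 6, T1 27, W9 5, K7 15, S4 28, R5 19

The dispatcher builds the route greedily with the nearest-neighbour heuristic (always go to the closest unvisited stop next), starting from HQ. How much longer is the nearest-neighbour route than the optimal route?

Excess over optimum: 1 km.

From HQ: Q3=6, W9=11, K7=21, R5=25, S4=30, T1=33 → choose Q3 (6).
From Q3: W9=5, K7=15, R5=19, T1=27, S4=28 → choose W9 (5).
From W9: R5=14, K7=20, T1=22, S4=33 → choose R5 (14).
From R5: T1=8, K7=12, S4=29 → choose T1 (8).
From T1: K7=18, S4=26 → choose K7 (18).
From K7: S4=17 → choose S4 (17).
NN route HQ → Q3 → W9 → R5 → T1 → K7 → S4 → HQ costs 98.
Optimal: HQ → W9 → R5 → T1 → S4 → K7 → Q3 → HQ costs 97 (by enumerating all 360 distinct tours).
Excess = 98 − 97 = 1.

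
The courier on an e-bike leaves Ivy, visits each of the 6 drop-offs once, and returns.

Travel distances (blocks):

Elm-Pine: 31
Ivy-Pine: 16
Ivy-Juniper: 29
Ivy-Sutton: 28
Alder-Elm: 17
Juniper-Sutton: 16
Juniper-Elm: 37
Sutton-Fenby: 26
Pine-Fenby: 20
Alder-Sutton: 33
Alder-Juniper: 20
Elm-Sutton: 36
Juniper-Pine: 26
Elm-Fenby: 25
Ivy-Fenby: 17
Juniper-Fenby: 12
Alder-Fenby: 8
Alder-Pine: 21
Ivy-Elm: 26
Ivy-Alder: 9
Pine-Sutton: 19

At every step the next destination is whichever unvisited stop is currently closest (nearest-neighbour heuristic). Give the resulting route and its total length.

Nearest-neighbour total = 121 blocks; route Ivy → Alder → Fenby → Juniper → Sutton → Pine → Elm → Ivy.

From Ivy: distances to unvisited — Alder=9, Pine=16, Fenby=17, Elm=26, Sutton=28, Juniper=29. Nearest is Alder (9).
From Alder: distances to unvisited — Fenby=8, Elm=17, Juniper=20, Pine=21, Sutton=33. Nearest is Fenby (8).
From Fenby: distances to unvisited — Juniper=12, Pine=20, Elm=25, Sutton=26. Nearest is Juniper (12).
From Juniper: distances to unvisited — Sutton=16, Pine=26, Elm=37. Nearest is Sutton (16).
From Sutton: distances to unvisited — Pine=19, Elm=36. Nearest is Pine (19).
From Pine: distances to unvisited — Elm=31. Nearest is Elm (31).
Return Elm→Ivy: 26.
Total = 9 + 8 + 12 + 16 + 19 + 31 + 26 = 121.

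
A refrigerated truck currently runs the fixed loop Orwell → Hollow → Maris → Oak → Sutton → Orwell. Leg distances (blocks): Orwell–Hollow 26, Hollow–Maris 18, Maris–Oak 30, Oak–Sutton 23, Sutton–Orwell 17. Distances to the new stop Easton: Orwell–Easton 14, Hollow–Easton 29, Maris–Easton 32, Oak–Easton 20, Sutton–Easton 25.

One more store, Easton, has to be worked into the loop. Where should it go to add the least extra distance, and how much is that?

Insertion cost between consecutive stops i–j is d(i,Easton) + d(Easton,j) − d(i,j):
  between Orwell and Hollow: 14 + 29 − 26 = 17
  between Hollow and Maris: 29 + 32 − 18 = 43
  between Maris and Oak: 32 + 20 − 30 = 22
  between Oak and Sutton: 20 + 25 − 23 = 22
  between Sutton and Orwell: 25 + 14 − 17 = 22
Cheapest insertion is between Orwell and Hollow, adding 17.
New total = 114 + 17 = 131.

Minimum extra distance: 17 blocks, inserting Easton between Orwell and Hollow.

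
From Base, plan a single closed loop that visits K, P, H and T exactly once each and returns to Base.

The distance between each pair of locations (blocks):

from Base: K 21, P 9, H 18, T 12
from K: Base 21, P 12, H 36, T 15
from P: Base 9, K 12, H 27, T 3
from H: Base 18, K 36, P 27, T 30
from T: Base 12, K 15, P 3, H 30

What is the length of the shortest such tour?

There are 12 distinct closed tours to check (reversals are equivalent).
Base - K - P - H - T - Base: 21+12+27+30+12 = 102
Base - K - P - T - H - Base: 21+12+3+30+18 = 84
Base - K - H - P - T - Base: 21+36+27+3+12 = 99
Base - K - H - T - P - Base: 21+36+30+3+9 = 99
Base - K - T - P - H - Base: 21+15+3+27+18 = 84
Base - K - T - H - P - Base: 21+15+30+27+9 = 102
Base - P - K - H - T - Base: 9+12+36+30+12 = 99
Base - P - K - T - H - Base: 9+12+15+30+18 = 84
Base - P - H - K - T - Base: 9+27+36+15+12 = 99
Base - P - T - K - H - Base: 9+3+15+36+18 = 81
Base - H - K - P - T - Base: 18+36+12+3+12 = 81
Base - H - P - K - T - Base: 18+27+12+15+12 = 84
The minimum is 81.
One optimal route: Base → P → T → K → H → Base (or its reverse).

81 blocks — the shortest possible round trip.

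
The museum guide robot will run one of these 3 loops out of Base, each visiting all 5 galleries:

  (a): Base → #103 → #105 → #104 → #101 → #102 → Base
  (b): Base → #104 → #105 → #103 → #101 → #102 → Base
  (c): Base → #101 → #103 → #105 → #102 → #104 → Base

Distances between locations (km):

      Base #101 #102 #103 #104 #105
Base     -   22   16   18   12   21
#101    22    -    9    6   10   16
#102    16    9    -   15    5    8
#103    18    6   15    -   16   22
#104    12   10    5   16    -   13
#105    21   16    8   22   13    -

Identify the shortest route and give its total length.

(a): 18 + 22 + 13 + 10 + 9 + 16 = 88
(b): 12 + 13 + 22 + 6 + 9 + 16 = 78
(c): 22 + 6 + 22 + 8 + 5 + 12 = 75

75 km — (c) is the shortest.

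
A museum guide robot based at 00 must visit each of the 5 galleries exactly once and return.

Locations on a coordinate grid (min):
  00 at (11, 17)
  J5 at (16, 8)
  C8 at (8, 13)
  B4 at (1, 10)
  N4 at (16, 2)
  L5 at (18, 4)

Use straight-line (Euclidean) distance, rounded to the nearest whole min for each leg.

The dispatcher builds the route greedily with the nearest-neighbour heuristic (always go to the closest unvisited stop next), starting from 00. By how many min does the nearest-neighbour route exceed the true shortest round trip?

4 min longer than the optimal tour.

From 00: C8=5, J5=10, B4=12, L5=15, N4=16 → choose C8 (5).
From C8: B4=8, J5=9, L5=13, N4=14 → choose B4 (8).
From B4: J5=15, N4=17, L5=18 → choose J5 (15).
From J5: L5=4, N4=6 → choose L5 (4).
From L5: N4=3 → choose N4 (3).
NN route 00 → C8 → B4 → J5 → L5 → N4 → 00 costs 51.
Optimal: 00 → J5 → L5 → N4 → B4 → C8 → 00 costs 47 (by enumerating all 60 distinct tours).
Excess = 51 − 47 = 4.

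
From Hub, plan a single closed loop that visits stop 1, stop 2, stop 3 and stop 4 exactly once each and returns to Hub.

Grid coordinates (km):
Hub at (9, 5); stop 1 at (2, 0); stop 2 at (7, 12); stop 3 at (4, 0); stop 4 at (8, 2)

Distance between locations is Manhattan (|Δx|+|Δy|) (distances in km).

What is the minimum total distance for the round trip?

With 4 stops there are 4!/2 = 12 distinct round trips (a route and its reverse cost the same).
Hub→stop 1→stop 2→stop 3→stop 4→Hub: 12+17+15+6+4 = 54
Hub→stop 1→stop 2→stop 4→stop 3→Hub: 12+17+11+6+10 = 56
Hub→stop 1→stop 3→stop 2→stop 4→Hub: 12+2+15+11+4 = 44
Hub→stop 1→stop 3→stop 4→stop 2→Hub: 12+2+6+11+9 = 40
Hub→stop 1→stop 4→stop 2→stop 3→Hub: 12+8+11+15+10 = 56
Hub→stop 1→stop 4→stop 3→stop 2→Hub: 12+8+6+15+9 = 50
Hub→stop 2→stop 1→stop 3→stop 4→Hub: 9+17+2+6+4 = 38
Hub→stop 2→stop 1→stop 4→stop 3→Hub: 9+17+8+6+10 = 50
Hub→stop 2→stop 3→stop 1→stop 4→Hub: 9+15+2+8+4 = 38
Hub→stop 2→stop 4→stop 1→stop 3→Hub: 9+11+8+2+10 = 40
Hub→stop 3→stop 1→stop 2→stop 4→Hub: 10+2+17+11+4 = 44
Hub→stop 3→stop 2→stop 1→stop 4→Hub: 10+15+17+8+4 = 54
The minimum is 38.
One optimal route: Hub → stop 2 → stop 1 → stop 3 → stop 4 → Hub (or its reverse).

Minimum total distance: 38 km.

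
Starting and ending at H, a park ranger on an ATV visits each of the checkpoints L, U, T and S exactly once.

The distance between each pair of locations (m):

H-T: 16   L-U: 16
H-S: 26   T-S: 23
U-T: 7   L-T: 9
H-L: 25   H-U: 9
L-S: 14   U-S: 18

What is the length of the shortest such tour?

H - L - U - T - S - H: 25+16+7+23+26 = 97
H - L - U - S - T - H: 25+16+18+23+16 = 98
H - L - T - U - S - H: 25+9+7+18+26 = 85
H - L - T - S - U - H: 25+9+23+18+9 = 84
H - L - S - U - T - H: 25+14+18+7+16 = 80
H - L - S - T - U - H: 25+14+23+7+9 = 78
H - U - L - T - S - H: 9+16+9+23+26 = 83
H - U - L - S - T - H: 9+16+14+23+16 = 78
H - U - T - L - S - H: 9+7+9+14+26 = 65
H - U - S - L - T - H: 9+18+14+9+16 = 66
H - T - L - U - S - H: 16+9+16+18+26 = 85
H - T - U - L - S - H: 16+7+16+14+26 = 79
The minimum is 65.
One optimal route: H → U → T → L → S → H (or its reverse).

Minimum total distance: 65 m.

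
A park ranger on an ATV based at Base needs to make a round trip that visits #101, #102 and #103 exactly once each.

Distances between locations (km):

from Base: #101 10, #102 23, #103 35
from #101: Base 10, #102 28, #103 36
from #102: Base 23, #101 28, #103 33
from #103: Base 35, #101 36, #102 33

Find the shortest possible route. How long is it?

102 km — the shortest possible round trip.

With 3 stops there are 3!/2 = 3 distinct round trips (a route and its reverse cost the same).
Base → #101 → #102 → #103 → Base: 10+28+33+35 = 106
Base → #101 → #103 → #102 → Base: 10+36+33+23 = 102
Base → #102 → #101 → #103 → Base: 23+28+36+35 = 122
The minimum is 102.
One optimal route: Base → #101 → #103 → #102 → Base (or its reverse).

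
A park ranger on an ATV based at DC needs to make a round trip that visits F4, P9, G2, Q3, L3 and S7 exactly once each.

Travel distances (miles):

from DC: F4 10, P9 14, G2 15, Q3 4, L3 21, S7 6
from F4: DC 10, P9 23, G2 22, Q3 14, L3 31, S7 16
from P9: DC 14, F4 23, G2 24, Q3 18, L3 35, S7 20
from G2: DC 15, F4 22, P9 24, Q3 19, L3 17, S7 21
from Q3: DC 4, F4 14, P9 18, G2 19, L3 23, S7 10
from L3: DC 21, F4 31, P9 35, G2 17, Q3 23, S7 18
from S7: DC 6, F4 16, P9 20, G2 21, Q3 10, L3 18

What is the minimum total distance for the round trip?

With 6 stops there are 6!/2 = 360 distinct round trips (a route and its reverse cost the same).
DC → F4 → P9 → G2 → Q3 → L3 → S7 → DC: 10+23+24+19+23+18+6 = 123
DC → F4 → P9 → G2 → Q3 → S7 → L3 → DC: 10+23+24+19+10+18+21 = 125
DC → F4 → P9 → G2 → L3 → Q3 → S7 → DC: 10+23+24+17+23+10+6 = 113
DC → F4 → P9 → G2 → L3 → S7 → Q3 → DC: 10+23+24+17+18+10+4 = 106
DC → F4 → P9 → G2 → S7 → Q3 → L3 → DC: 10+23+24+21+10+23+21 = 132
DC → F4 → P9 → G2 → S7 → L3 → Q3 → DC: 10+23+24+21+18+23+4 = 123
DC → F4 → P9 → Q3 → G2 → L3 → S7 → DC: 10+23+18+19+17+18+6 = 111
DC → F4 → P9 → Q3 → G2 → S7 → L3 → DC: 10+23+18+19+21+18+21 = 130
… (352 more)
The minimum is 106.
One optimal route: DC → F4 → P9 → G2 → L3 → S7 → Q3 → DC (or its reverse).

Shortest round trip = 106 miles.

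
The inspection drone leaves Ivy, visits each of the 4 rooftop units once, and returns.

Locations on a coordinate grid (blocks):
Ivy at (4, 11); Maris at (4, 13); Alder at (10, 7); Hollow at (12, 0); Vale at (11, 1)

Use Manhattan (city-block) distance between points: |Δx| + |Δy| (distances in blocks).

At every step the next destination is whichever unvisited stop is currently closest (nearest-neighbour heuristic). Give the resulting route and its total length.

From Ivy: distances to unvisited — Maris=2, Alder=10, Vale=17, Hollow=19. Nearest is Maris (2).
From Maris: distances to unvisited — Alder=12, Vale=19, Hollow=21. Nearest is Alder (12).
From Alder: distances to unvisited — Vale=7, Hollow=9. Nearest is Vale (7).
From Vale: distances to unvisited — Hollow=2. Nearest is Hollow (2).
Return Hollow→Ivy: 19.
Total = 2 + 12 + 7 + 2 + 19 = 42.

Total distance 42 blocks via the nearest-neighbour route Ivy → Maris → Alder → Vale → Hollow → Ivy.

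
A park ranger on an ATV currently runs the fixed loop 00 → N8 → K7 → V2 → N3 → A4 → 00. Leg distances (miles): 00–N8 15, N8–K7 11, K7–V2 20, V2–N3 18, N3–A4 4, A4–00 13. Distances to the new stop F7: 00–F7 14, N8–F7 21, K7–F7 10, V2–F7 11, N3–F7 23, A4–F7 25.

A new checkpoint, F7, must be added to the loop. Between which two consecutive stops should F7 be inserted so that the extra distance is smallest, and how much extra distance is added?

Adding 1 miles by placing F7 on the K7–V2 leg.

Insertion cost between consecutive stops i–j is d(i,F7) + d(F7,j) − d(i,j):
  between 00 and N8: 14 + 21 − 15 = 20
  between N8 and K7: 21 + 10 − 11 = 20
  between K7 and V2: 10 + 11 − 20 = 1
  between V2 and N3: 11 + 23 − 18 = 16
  between N3 and A4: 23 + 25 − 4 = 44
  between A4 and 00: 25 + 14 − 13 = 26
Cheapest insertion is between K7 and V2, adding 1.
New total = 81 + 1 = 82.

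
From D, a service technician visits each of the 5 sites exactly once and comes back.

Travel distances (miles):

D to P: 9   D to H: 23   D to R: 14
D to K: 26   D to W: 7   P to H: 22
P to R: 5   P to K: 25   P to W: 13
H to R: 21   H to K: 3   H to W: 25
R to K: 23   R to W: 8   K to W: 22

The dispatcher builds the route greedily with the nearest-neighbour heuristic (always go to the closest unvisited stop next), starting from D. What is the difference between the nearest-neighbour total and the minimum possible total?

From D: W=7, P=9, R=14, H=23, K=26 → choose W (7).
From W: R=8, P=13, K=22, H=25 → choose R (8).
From R: P=5, H=21, K=23 → choose P (5).
From P: H=22, K=25 → choose H (22).
From H: K=3 → choose K (3).
NN route D → W → R → P → H → K → D costs 71.
Optimal: D → P → R → H → K → W → D costs 67 (by enumerating all 60 distinct tours).
Excess = 71 − 67 = 4.

4 miles longer than the optimal tour.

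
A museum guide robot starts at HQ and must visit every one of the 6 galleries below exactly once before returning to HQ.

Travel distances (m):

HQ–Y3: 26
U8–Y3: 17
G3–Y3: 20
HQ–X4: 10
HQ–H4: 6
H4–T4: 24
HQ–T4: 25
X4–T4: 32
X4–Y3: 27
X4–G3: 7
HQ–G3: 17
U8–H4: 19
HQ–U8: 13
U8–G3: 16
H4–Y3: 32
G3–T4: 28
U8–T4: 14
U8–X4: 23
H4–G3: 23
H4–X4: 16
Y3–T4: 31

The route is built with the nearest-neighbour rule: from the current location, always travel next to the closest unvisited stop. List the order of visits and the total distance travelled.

From HQ: distances to unvisited — H4=6, X4=10, U8=13, G3=17, T4=25, Y3=26. Nearest is H4 (6).
From H4: distances to unvisited — X4=16, U8=19, G3=23, T4=24, Y3=32. Nearest is X4 (16).
From X4: distances to unvisited — G3=7, U8=23, Y3=27, T4=32. Nearest is G3 (7).
From G3: distances to unvisited — U8=16, Y3=20, T4=28. Nearest is U8 (16).
From U8: distances to unvisited — T4=14, Y3=17. Nearest is T4 (14).
From T4: distances to unvisited — Y3=31. Nearest is Y3 (31).
Return Y3→HQ: 26.
Total = 6 + 16 + 7 + 16 + 14 + 31 + 26 = 116.

Total distance 116 m via the nearest-neighbour route HQ → H4 → X4 → G3 → U8 → T4 → Y3 → HQ.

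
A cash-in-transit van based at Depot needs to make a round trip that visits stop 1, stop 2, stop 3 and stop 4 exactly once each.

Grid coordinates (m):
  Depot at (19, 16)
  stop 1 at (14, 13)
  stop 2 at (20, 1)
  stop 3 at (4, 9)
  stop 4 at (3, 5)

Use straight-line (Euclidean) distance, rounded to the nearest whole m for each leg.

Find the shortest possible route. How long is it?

Shortest round trip = 53 m.

Depot→stop 1→stop 2→stop 3→stop 4→Depot: 6+13+18+4+19 = 60
Depot→stop 1→stop 2→stop 4→stop 3→Depot: 6+13+17+4+17 = 57
Depot→stop 1→stop 3→stop 2→stop 4→Depot: 6+11+18+17+19 = 71
Depot→stop 1→stop 3→stop 4→stop 2→Depot: 6+11+4+17+15 = 53
Depot→stop 1→stop 4→stop 2→stop 3→Depot: 6+14+17+18+17 = 72
Depot→stop 1→stop 4→stop 3→stop 2→Depot: 6+14+4+18+15 = 57
Depot→stop 2→stop 1→stop 3→stop 4→Depot: 15+13+11+4+19 = 62
Depot→stop 2→stop 1→stop 4→stop 3→Depot: 15+13+14+4+17 = 63
Depot→stop 2→stop 3→stop 1→stop 4→Depot: 15+18+11+14+19 = 77
Depot→stop 2→stop 4→stop 1→stop 3→Depot: 15+17+14+11+17 = 74
Depot→stop 3→stop 1→stop 2→stop 4→Depot: 17+11+13+17+19 = 77
Depot→stop 3→stop 2→stop 1→stop 4→Depot: 17+18+13+14+19 = 81
The minimum is 53.
One optimal route: Depot → stop 1 → stop 3 → stop 4 → stop 2 → Depot (or its reverse).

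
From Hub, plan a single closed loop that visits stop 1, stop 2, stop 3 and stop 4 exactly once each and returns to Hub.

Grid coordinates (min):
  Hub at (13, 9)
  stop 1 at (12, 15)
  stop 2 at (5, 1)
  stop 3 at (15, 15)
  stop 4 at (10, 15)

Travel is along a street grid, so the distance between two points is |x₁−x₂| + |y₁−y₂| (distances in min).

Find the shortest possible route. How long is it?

Shortest round trip = 48 min.

There are 12 distinct closed tours to check (reversals are equivalent).
Hub → stop 1 → stop 2 → stop 3 → stop 4 → Hub: 7+21+24+5+9 = 66
Hub → stop 1 → stop 2 → stop 4 → stop 3 → Hub: 7+21+19+5+8 = 60
Hub → stop 1 → stop 3 → stop 2 → stop 4 → Hub: 7+3+24+19+9 = 62
Hub → stop 1 → stop 3 → stop 4 → stop 2 → Hub: 7+3+5+19+16 = 50
Hub → stop 1 → stop 4 → stop 2 → stop 3 → Hub: 7+2+19+24+8 = 60
Hub → stop 1 → stop 4 → stop 3 → stop 2 → Hub: 7+2+5+24+16 = 54
Hub → stop 2 → stop 1 → stop 3 → stop 4 → Hub: 16+21+3+5+9 = 54
Hub → stop 2 → stop 1 → stop 4 → stop 3 → Hub: 16+21+2+5+8 = 52
Hub → stop 2 → stop 3 → stop 1 → stop 4 → Hub: 16+24+3+2+9 = 54
Hub → stop 2 → stop 4 → stop 1 → stop 3 → Hub: 16+19+2+3+8 = 48
Hub → stop 3 → stop 1 → stop 2 → stop 4 → Hub: 8+3+21+19+9 = 60
Hub → stop 3 → stop 2 → stop 1 → stop 4 → Hub: 8+24+21+2+9 = 64
The minimum is 48.
One optimal route: Hub → stop 2 → stop 4 → stop 1 → stop 3 → Hub (or its reverse).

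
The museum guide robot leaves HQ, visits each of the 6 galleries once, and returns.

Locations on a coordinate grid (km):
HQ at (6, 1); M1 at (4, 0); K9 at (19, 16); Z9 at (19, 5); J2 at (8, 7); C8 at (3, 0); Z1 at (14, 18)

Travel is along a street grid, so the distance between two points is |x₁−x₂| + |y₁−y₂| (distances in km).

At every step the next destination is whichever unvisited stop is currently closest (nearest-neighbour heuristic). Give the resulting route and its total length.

Nearest-neighbour total = 72 km; route HQ → M1 → C8 → J2 → Z9 → K9 → Z1 → HQ.

From HQ: distances to unvisited — M1=3, C8=4, J2=8, Z9=17, Z1=25, K9=28. Nearest is M1 (3).
From M1: distances to unvisited — C8=1, J2=11, Z9=20, Z1=28, K9=31. Nearest is C8 (1).
From C8: distances to unvisited — J2=12, Z9=21, Z1=29, K9=32. Nearest is J2 (12).
From J2: distances to unvisited — Z9=13, Z1=17, K9=20. Nearest is Z9 (13).
From Z9: distances to unvisited — K9=11, Z1=18. Nearest is K9 (11).
From K9: distances to unvisited — Z1=7. Nearest is Z1 (7).
Return Z1→HQ: 25.
Total = 3 + 1 + 12 + 13 + 11 + 7 + 25 = 72.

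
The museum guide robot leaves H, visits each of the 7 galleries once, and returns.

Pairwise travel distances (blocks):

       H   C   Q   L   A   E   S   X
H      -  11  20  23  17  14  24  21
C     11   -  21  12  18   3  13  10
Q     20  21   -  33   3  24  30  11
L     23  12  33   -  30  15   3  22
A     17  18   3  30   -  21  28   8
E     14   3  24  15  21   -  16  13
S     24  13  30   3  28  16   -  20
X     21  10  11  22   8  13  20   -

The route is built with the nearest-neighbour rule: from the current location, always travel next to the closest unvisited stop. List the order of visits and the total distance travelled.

94 blocks along H → C → E → X → A → Q → S → L → H.

H → [C:11 / E:14 / A:17 / Q:20 / X:21 / L:23 / S:24] → C (11)
C → [E:3 / X:10 / L:12 / S:13 / A:18 / Q:21] → E (3)
E → [X:13 / L:15 / S:16 / A:21 / Q:24] → X (13)
X → [A:8 / Q:11 / S:20 / L:22] → A (8)
A → [Q:3 / S:28 / L:30] → Q (3)
Q → [S:30 / L:33] → S (30)
S → [L:3] → L (3)
Return L→H: 23.
Total = 11 + 3 + 13 + 8 + 3 + 30 + 3 + 23 = 94.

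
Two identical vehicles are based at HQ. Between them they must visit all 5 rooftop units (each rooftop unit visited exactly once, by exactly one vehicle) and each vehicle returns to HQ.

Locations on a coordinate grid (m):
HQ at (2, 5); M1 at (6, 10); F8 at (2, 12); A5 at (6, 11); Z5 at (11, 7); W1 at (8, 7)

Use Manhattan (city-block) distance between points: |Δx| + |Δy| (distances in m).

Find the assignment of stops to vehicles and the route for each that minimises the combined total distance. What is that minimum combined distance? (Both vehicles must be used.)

Minimum combined distance: 44 m.

Try each way of splitting the stops between the two vehicles (each non-empty) and, for each split, find the best tour for each vehicle:
  {M1} + {F8, A5, Z5, W1}: 18 + 32 = 50
  {F8} + {M1, A5, Z5, W1}: 14 + 30 = 44
  {M1, F8} + {A5, Z5, W1}: 22 + 30 = 52
  {A5} + {M1, F8, Z5, W1}: 20 + 32 = 52
  {M1, A5} + {F8, Z5, W1}: 20 + 32 = 52
  {F8, A5} + {M1, Z5, W1}: 22 + 28 = 50
  … (15 splits in total)
Best: vehicle 1 HQ → F8 → HQ = 14; vehicle 2 HQ → M1 → A5 → Z5 → W1 → HQ = 30; combined 44.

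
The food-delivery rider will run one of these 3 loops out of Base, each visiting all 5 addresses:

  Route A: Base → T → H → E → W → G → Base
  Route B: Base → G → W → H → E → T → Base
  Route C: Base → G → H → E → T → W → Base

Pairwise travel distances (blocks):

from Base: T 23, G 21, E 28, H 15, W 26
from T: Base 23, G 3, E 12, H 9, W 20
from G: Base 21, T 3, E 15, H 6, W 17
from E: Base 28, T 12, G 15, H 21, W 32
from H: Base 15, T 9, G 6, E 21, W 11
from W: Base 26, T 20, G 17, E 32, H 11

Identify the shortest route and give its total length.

105 blocks — Route B is the shortest.

Route A: 23 + 9 + 21 + 32 + 17 + 21 = 123
Route B: 21 + 17 + 11 + 21 + 12 + 23 = 105
Route C: 21 + 6 + 21 + 12 + 20 + 26 = 106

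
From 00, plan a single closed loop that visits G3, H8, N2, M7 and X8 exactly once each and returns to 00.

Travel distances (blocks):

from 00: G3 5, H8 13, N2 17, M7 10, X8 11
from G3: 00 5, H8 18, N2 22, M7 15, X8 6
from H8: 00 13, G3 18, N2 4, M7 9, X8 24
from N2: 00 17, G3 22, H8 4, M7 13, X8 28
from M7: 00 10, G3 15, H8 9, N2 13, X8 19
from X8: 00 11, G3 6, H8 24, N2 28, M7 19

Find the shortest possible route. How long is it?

00→G3→H8→N2→M7→X8→00: 5+18+4+13+19+11 = 70
00→G3→H8→N2→X8→M7→00: 5+18+4+28+19+10 = 84
00→G3→H8→M7→N2→X8→00: 5+18+9+13+28+11 = 84
00→G3→H8→M7→X8→N2→00: 5+18+9+19+28+17 = 96
00→G3→H8→X8→N2→M7→00: 5+18+24+28+13+10 = 98
00→G3→H8→X8→M7→N2→00: 5+18+24+19+13+17 = 96
00→G3→N2→H8→M7→X8→00: 5+22+4+9+19+11 = 70
00→G3→N2→H8→X8→M7→00: 5+22+4+24+19+10 = 84
00→G3→N2→M7→H8→X8→00: 5+22+13+9+24+11 = 84
00→G3→N2→M7→X8→H8→00: 5+22+13+19+24+13 = 96
00→G3→N2→X8→H8→M7→00: 5+22+28+24+9+10 = 98
00→G3→N2→X8→M7→H8→00: 5+22+28+19+9+13 = 96
00→G3→M7→H8→N2→X8→00: 5+15+9+4+28+11 = 72
00→G3→M7→H8→X8→N2→00: 5+15+9+24+28+17 = 98
… (46 more)
00→G3→X8→M7→H8→N2→00: 5+6+19+9+4+17 = 60  ← best
The minimum is 60.
One optimal route: 00 → G3 → X8 → M7 → H8 → N2 → 00 (or its reverse).

Minimum total distance: 60 blocks.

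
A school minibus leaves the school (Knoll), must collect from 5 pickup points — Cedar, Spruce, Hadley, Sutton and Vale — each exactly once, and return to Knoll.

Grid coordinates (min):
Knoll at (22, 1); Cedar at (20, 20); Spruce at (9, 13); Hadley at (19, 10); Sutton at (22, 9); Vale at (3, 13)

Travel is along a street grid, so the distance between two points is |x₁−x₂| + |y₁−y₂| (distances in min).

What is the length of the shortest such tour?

Shortest round trip = 76 min.

With 5 stops there are 5!/2 = 60 distinct round trips (a route and its reverse cost the same).
Knoll-Cedar-Spruce-Hadley-Sutton-Vale-Knoll: 21+18+13+4+23+31 = 110
Knoll-Cedar-Spruce-Hadley-Vale-Sutton-Knoll: 21+18+13+19+23+8 = 102
Knoll-Cedar-Spruce-Sutton-Hadley-Vale-Knoll: 21+18+17+4+19+31 = 110
Knoll-Cedar-Spruce-Sutton-Vale-Hadley-Knoll: 21+18+17+23+19+12 = 110
Knoll-Cedar-Spruce-Vale-Hadley-Sutton-Knoll: 21+18+6+19+4+8 = 76
Knoll-Cedar-Spruce-Vale-Sutton-Hadley-Knoll: 21+18+6+23+4+12 = 84
Knoll-Cedar-Hadley-Spruce-Sutton-Vale-Knoll: 21+11+13+17+23+31 = 116
Knoll-Cedar-Hadley-Spruce-Vale-Sutton-Knoll: 21+11+13+6+23+8 = 82
Knoll-Cedar-Hadley-Sutton-Spruce-Vale-Knoll: 21+11+4+17+6+31 = 90
Knoll-Cedar-Hadley-Sutton-Vale-Spruce-Knoll: 21+11+4+23+6+25 = 90
Knoll-Cedar-Hadley-Vale-Spruce-Sutton-Knoll: 21+11+19+6+17+8 = 82
Knoll-Cedar-Hadley-Vale-Sutton-Spruce-Knoll: 21+11+19+23+17+25 = 116
Knoll-Cedar-Sutton-Spruce-Hadley-Vale-Knoll: 21+13+17+13+19+31 = 114
Knoll-Cedar-Sutton-Spruce-Vale-Hadley-Knoll: 21+13+17+6+19+12 = 88
… (46 more)
The minimum is 76.
One optimal route: Knoll → Cedar → Spruce → Vale → Hadley → Sutton → Knoll (or its reverse).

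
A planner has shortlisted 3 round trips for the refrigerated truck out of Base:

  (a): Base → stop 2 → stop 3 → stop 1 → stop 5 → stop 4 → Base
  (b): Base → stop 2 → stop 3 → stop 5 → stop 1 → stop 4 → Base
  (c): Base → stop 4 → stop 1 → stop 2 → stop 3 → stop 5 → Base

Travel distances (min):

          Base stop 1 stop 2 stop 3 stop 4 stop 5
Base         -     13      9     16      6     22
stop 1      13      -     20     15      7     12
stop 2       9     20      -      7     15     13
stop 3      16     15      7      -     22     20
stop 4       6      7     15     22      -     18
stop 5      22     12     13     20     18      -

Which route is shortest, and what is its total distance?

61 min — (b) is the shortest.

(a): 9 + 7 + 15 + 12 + 18 + 6 = 67
(b): 9 + 7 + 20 + 12 + 7 + 6 = 61
(c): 6 + 7 + 20 + 7 + 20 + 22 = 82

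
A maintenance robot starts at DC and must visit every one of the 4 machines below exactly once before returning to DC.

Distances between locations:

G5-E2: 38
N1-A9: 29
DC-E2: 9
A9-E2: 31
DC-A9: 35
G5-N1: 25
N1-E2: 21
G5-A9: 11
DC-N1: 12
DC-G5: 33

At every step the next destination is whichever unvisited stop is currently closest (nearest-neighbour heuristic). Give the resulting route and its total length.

Total distance 101 via the nearest-neighbour route DC → E2 → N1 → G5 → A9 → DC.

At DC the remaining stops are E2 9, N1 12, G5 33, A9 35; go to E2.
At E2 the remaining stops are N1 21, A9 31, G5 38; go to N1.
At N1 the remaining stops are G5 25, A9 29; go to G5.
At G5 the remaining stops are A9 11; go to A9.
Return A9→DC: 35.
Total = 9 + 21 + 25 + 11 + 35 = 101.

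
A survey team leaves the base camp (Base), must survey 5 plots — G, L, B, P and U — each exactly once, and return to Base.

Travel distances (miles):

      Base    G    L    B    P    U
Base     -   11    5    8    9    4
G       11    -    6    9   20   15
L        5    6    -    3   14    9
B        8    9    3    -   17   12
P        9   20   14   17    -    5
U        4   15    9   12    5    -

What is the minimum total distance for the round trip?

Base → G → L → B → P → U → Base: 11+6+3+17+5+4 = 46
Base → G → L → B → U → P → Base: 11+6+3+12+5+9 = 46
Base → G → L → P → B → U → Base: 11+6+14+17+12+4 = 64
Base → G → L → P → U → B → Base: 11+6+14+5+12+8 = 56
Base → G → L → U → B → P → Base: 11+6+9+12+17+9 = 64
Base → G → L → U → P → B → Base: 11+6+9+5+17+8 = 56
Base → G → B → L → P → U → Base: 11+9+3+14+5+4 = 46
Base → G → B → L → U → P → Base: 11+9+3+9+5+9 = 46
Base → G → B → P → L → U → Base: 11+9+17+14+9+4 = 64
Base → G → B → P → U → L → Base: 11+9+17+5+9+5 = 56
Base → G → B → U → L → P → Base: 11+9+12+9+14+9 = 64
Base → G → B → U → P → L → Base: 11+9+12+5+14+5 = 56
Base → G → P → L → B → U → Base: 11+20+14+3+12+4 = 64
Base → G → P → L → U → B → Base: 11+20+14+9+12+8 = 74
… (46 more)
The minimum is 46.
One optimal route: Base → G → L → B → P → U → Base (or its reverse).

Minimum total distance: 46 miles.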